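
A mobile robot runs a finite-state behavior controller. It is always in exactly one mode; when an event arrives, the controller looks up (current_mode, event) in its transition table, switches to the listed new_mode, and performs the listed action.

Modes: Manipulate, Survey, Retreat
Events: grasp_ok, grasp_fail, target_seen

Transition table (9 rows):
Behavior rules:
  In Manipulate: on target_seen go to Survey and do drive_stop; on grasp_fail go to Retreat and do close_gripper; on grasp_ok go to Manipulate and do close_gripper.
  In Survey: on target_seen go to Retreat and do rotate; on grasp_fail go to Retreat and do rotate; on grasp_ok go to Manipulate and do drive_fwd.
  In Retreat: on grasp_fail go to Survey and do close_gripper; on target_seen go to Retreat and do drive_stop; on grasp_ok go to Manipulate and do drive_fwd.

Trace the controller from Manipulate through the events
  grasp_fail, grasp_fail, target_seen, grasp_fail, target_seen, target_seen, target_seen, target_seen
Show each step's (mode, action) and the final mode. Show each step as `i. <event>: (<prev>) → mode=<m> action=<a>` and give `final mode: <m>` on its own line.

final mode: Retreat

1. grasp_fail: (Manipulate) → mode=Retreat action=close_gripper
2. grasp_fail: (Retreat) → mode=Survey action=close_gripper
3. target_seen: (Survey) → mode=Retreat action=rotate
4. grasp_fail: (Retreat) → mode=Survey action=close_gripper
5. target_seen: (Survey) → mode=Retreat action=rotate
6. target_seen: (Retreat) → mode=Retreat action=drive_stop
7. target_seen: (Retreat) → mode=Retreat action=drive_stop
8. target_seen: (Retreat) → mode=Retreat action=drive_stop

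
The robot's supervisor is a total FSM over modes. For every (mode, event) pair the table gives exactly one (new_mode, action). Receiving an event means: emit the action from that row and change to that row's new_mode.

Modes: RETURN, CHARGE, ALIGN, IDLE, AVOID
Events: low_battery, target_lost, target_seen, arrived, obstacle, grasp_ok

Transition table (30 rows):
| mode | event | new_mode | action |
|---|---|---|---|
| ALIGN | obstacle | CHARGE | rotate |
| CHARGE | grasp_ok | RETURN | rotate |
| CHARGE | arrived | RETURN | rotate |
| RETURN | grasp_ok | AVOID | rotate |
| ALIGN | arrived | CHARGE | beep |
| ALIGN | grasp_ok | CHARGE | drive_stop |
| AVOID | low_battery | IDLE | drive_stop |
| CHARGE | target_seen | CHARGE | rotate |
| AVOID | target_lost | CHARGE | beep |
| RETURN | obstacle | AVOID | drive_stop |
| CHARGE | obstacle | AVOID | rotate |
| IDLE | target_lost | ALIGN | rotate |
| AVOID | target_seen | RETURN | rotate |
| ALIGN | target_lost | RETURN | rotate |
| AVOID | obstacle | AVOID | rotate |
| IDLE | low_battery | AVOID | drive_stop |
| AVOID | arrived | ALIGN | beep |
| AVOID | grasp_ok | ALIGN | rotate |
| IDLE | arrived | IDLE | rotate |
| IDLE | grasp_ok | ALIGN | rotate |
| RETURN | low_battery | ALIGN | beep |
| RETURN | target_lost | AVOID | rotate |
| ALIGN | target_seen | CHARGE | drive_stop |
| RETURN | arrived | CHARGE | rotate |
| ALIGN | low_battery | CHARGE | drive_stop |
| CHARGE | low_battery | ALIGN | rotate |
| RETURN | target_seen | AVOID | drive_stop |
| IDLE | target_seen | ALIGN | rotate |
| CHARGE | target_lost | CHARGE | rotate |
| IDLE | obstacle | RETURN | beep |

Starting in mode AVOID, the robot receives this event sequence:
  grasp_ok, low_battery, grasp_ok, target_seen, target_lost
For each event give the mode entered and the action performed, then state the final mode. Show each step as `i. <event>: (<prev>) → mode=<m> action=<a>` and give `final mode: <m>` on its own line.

final mode: CHARGE

1. grasp_ok: (AVOID) → mode=ALIGN action=rotate
2. low_battery: (ALIGN) → mode=CHARGE action=drive_stop
3. grasp_ok: (CHARGE) → mode=RETURN action=rotate
4. target_seen: (RETURN) → mode=AVOID action=drive_stop
5. target_lost: (AVOID) → mode=CHARGE action=beep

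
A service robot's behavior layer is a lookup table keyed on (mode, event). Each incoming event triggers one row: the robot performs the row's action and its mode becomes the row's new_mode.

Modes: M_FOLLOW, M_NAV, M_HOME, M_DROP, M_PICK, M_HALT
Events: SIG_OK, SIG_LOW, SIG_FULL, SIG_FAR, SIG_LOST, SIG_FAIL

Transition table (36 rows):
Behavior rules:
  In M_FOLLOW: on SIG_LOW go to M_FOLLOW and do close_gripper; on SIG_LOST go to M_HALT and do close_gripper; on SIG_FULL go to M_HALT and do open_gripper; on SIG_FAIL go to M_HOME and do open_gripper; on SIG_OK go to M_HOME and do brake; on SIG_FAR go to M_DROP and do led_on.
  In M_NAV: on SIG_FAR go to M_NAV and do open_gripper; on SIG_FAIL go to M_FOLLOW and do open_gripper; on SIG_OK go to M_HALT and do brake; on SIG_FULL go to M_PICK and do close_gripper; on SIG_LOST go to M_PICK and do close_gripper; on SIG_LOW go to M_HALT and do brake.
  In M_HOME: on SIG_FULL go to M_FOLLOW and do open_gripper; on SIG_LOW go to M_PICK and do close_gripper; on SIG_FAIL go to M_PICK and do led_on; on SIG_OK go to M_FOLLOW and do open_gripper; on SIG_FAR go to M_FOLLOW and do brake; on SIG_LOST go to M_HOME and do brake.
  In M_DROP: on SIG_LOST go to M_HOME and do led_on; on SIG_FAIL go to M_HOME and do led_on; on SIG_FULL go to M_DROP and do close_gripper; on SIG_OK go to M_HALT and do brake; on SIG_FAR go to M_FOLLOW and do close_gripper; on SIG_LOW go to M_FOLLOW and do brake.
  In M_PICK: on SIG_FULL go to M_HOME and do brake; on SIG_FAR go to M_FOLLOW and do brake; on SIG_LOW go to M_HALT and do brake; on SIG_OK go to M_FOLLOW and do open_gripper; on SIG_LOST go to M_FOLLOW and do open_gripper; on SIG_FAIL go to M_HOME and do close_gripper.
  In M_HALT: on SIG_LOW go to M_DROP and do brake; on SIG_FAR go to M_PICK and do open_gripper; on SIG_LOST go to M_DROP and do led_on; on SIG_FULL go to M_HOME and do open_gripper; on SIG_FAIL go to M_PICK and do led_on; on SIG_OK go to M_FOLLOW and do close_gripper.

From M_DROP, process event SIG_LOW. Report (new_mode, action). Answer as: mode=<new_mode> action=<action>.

current mode = M_DROP; filter table to that mode:
  (M_DROP, SIG_LOST) → (M_HOME, led_on)
  (M_DROP, SIG_FAIL) → (M_HOME, led_on)
  (M_DROP, SIG_FULL) → (M_DROP, close_gripper)
  (M_DROP, SIG_OK) → (M_HALT, brake)
  (M_DROP, SIG_FAR) → (M_FOLLOW, close_gripper)
  (M_DROP, SIG_LOW) → (M_FOLLOW, brake)  ← event matches
event = SIG_LOW selects (M_FOLLOW, brake)

mode=M_FOLLOW action=brake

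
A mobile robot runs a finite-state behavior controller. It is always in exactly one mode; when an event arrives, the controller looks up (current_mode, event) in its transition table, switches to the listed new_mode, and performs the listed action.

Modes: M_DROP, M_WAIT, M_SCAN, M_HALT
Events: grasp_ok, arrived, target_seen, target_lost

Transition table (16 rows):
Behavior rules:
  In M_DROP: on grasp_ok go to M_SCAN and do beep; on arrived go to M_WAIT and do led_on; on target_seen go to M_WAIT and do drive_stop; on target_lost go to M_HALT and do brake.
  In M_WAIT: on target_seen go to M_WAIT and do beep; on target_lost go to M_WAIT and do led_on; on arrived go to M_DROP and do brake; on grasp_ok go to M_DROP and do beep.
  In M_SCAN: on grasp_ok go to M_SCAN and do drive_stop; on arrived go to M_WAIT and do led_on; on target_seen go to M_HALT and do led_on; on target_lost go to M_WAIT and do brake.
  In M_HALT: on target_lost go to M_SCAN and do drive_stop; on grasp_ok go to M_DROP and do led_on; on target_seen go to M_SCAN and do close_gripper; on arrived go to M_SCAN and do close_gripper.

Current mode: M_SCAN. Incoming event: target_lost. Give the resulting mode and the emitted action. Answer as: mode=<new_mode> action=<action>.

mode=M_WAIT action=brake

current mode = M_SCAN; filter table to that mode:
  (M_SCAN, grasp_ok) → (M_SCAN, drive_stop)
  (M_SCAN, arrived) → (M_WAIT, led_on)
  (M_SCAN, target_seen) → (M_HALT, led_on)
  (M_SCAN, target_lost) → (M_WAIT, brake)  ← event matches
event = target_lost selects (M_WAIT, brake)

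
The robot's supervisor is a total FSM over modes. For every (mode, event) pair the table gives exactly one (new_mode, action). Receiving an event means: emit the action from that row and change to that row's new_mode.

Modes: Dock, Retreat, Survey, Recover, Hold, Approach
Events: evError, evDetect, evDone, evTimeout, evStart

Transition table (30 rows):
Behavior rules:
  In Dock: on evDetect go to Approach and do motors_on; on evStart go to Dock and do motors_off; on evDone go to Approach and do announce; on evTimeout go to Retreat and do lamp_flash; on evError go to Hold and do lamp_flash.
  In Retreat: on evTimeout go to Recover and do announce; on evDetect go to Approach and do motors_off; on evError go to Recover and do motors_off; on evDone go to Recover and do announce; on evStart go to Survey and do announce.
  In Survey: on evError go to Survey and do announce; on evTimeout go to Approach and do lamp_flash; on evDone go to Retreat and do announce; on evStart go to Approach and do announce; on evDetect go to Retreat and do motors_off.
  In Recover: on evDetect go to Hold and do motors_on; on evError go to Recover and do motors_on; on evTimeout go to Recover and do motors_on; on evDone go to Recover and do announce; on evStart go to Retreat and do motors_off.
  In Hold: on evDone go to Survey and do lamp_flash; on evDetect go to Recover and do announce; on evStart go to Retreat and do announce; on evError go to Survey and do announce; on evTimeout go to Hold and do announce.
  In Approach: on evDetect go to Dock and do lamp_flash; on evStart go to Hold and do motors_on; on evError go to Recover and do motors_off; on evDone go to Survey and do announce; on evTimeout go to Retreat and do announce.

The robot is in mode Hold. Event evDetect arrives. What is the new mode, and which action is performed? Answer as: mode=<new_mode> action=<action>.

mode=Recover action=announce

current mode = Hold; filter table to that mode:
  (Hold, evDone) → (Survey, lamp_flash)
  (Hold, evDetect) → (Recover, announce)  ← event matches
  (Hold, evStart) → (Retreat, announce)
  (Hold, evError) → (Survey, announce)
  (Hold, evTimeout) → (Hold, announce)
event = evDetect selects (Recover, announce)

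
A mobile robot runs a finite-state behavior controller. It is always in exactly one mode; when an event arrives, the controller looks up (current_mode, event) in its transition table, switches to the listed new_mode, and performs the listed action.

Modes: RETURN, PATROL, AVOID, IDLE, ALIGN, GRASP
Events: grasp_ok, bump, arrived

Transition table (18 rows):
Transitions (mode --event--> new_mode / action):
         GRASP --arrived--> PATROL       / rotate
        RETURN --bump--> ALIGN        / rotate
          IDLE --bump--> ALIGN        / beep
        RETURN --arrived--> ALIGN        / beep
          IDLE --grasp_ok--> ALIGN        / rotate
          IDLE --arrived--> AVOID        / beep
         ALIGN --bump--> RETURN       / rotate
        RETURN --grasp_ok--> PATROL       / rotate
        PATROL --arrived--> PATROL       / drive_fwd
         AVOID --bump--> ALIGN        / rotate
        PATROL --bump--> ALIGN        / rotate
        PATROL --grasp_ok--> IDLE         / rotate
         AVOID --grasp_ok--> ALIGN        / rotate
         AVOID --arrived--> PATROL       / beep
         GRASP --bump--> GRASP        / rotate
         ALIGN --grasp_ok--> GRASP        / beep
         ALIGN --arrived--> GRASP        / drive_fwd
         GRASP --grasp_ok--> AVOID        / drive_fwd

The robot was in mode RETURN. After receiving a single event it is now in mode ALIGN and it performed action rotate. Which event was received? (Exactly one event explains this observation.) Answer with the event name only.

try grasp_ok: (RETURN, grasp_ok) → (PATROL, rotate)
try bump: (RETURN, bump) → (ALIGN, rotate)  ← matches
try arrived: (RETURN, arrived) → (ALIGN, beep)

bump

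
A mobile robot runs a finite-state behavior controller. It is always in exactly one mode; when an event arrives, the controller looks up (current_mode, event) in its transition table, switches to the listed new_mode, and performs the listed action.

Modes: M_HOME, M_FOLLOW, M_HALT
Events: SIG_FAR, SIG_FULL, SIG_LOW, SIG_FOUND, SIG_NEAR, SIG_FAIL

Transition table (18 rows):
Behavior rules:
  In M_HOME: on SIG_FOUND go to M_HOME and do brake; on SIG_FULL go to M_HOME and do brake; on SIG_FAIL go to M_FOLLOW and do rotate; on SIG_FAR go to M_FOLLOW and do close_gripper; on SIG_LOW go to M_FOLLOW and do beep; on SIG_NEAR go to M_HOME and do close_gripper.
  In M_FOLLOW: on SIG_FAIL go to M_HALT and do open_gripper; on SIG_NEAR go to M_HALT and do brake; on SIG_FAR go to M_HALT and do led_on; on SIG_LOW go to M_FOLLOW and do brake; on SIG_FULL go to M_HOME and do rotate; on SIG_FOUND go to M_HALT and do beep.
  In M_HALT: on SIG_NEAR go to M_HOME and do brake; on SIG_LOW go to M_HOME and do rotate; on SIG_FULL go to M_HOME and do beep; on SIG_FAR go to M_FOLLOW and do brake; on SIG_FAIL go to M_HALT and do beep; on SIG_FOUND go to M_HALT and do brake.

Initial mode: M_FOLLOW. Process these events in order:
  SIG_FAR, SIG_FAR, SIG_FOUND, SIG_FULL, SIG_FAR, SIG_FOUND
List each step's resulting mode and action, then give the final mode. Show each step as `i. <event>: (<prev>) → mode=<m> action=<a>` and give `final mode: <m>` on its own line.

1. SIG_FAR: (M_FOLLOW) → mode=M_HALT action=led_on
2. SIG_FAR: (M_HALT) → mode=M_FOLLOW action=brake
3. SIG_FOUND: (M_FOLLOW) → mode=M_HALT action=beep
4. SIG_FULL: (M_HALT) → mode=M_HOME action=beep
5. SIG_FAR: (M_HOME) → mode=M_FOLLOW action=close_gripper
6. SIG_FOUND: (M_FOLLOW) → mode=M_HALT action=beep

final mode: M_HALT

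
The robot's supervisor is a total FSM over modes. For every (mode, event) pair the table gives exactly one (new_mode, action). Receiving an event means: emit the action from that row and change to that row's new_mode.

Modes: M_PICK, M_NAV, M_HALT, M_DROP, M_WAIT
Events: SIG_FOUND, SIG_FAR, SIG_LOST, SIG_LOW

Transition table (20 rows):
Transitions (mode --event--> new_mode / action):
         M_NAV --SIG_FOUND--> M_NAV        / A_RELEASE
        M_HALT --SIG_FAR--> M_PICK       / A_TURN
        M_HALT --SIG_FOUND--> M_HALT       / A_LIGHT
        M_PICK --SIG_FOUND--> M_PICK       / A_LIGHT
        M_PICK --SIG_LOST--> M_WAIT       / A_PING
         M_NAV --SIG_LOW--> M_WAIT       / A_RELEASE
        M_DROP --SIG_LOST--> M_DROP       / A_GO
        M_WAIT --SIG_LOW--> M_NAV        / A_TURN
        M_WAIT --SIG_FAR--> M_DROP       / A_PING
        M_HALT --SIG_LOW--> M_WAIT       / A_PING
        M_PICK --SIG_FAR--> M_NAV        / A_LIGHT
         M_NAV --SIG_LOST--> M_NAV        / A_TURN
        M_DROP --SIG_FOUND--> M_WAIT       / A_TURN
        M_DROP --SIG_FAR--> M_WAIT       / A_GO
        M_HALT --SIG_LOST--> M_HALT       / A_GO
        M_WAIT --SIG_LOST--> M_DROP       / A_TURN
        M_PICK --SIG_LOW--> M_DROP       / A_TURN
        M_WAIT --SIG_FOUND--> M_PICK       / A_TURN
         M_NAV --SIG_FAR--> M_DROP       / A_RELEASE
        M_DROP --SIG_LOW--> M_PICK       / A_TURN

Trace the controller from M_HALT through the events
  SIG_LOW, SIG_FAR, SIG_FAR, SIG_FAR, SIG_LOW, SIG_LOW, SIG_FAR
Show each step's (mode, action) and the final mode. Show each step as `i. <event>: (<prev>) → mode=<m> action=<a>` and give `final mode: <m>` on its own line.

1. SIG_LOW: (M_HALT) → mode=M_WAIT action=A_PING
2. SIG_FAR: (M_WAIT) → mode=M_DROP action=A_PING
3. SIG_FAR: (M_DROP) → mode=M_WAIT action=A_GO
4. SIG_FAR: (M_WAIT) → mode=M_DROP action=A_PING
5. SIG_LOW: (M_DROP) → mode=M_PICK action=A_TURN
6. SIG_LOW: (M_PICK) → mode=M_DROP action=A_TURN
7. SIG_FAR: (M_DROP) → mode=M_WAIT action=A_GO

final mode: M_WAIT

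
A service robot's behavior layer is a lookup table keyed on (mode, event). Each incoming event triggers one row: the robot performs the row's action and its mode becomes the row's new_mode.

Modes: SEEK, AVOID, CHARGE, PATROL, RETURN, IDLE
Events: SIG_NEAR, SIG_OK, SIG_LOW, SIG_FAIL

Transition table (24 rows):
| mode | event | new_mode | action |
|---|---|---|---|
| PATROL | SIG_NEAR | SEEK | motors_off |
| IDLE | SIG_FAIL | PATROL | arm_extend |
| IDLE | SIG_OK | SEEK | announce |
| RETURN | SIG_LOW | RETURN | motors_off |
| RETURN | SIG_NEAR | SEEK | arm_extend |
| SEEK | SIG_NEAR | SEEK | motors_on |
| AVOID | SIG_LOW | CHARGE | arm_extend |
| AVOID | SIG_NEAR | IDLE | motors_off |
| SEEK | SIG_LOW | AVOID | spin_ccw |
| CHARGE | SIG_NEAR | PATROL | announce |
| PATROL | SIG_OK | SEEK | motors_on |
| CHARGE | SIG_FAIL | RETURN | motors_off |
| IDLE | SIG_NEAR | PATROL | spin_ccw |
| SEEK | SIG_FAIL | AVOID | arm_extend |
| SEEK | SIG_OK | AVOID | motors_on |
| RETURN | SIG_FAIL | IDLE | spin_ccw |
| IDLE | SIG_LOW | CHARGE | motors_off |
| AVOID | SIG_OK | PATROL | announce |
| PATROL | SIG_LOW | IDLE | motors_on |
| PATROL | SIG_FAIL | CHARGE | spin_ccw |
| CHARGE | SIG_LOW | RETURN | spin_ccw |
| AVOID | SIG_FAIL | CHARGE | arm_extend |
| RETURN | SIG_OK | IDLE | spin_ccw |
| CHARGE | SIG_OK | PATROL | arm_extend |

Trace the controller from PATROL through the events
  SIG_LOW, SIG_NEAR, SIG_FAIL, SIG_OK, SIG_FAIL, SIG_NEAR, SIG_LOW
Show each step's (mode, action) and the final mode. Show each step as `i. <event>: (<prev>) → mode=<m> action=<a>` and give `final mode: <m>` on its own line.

final mode: IDLE

1. SIG_LOW: (PATROL) → mode=IDLE action=motors_on
2. SIG_NEAR: (IDLE) → mode=PATROL action=spin_ccw
3. SIG_FAIL: (PATROL) → mode=CHARGE action=spin_ccw
4. SIG_OK: (CHARGE) → mode=PATROL action=arm_extend
5. SIG_FAIL: (PATROL) → mode=CHARGE action=spin_ccw
6. SIG_NEAR: (CHARGE) → mode=PATROL action=announce
7. SIG_LOW: (PATROL) → mode=IDLE action=motors_on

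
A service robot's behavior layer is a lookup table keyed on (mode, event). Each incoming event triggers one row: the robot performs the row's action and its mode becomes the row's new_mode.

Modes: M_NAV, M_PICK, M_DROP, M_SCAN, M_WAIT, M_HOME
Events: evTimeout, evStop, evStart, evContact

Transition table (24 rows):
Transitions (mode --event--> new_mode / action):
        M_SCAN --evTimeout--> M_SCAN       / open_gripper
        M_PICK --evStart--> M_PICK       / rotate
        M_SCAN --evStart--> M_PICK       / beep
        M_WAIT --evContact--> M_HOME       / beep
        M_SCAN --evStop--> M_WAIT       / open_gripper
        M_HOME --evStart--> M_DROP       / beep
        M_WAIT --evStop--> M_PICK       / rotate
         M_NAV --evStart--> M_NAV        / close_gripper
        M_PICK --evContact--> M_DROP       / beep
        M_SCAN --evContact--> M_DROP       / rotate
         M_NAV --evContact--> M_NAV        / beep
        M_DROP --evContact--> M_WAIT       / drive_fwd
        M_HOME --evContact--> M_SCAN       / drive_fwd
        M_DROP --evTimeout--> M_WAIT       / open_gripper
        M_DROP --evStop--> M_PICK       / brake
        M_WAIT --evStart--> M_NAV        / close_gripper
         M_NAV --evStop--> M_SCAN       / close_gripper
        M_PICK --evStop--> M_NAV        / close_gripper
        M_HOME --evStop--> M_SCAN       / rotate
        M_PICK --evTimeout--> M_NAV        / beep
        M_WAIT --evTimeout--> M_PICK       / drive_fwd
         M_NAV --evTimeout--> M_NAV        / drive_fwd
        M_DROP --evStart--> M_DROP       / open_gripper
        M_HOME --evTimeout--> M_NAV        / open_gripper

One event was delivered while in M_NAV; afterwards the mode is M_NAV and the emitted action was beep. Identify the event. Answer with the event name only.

try evTimeout: (M_NAV, evTimeout) → (M_NAV, drive_fwd)
try evStop: (M_NAV, evStop) → (M_SCAN, close_gripper)
try evStart: (M_NAV, evStart) → (M_NAV, close_gripper)
try evContact: (M_NAV, evContact) → (M_NAV, beep)  ← matches

evContact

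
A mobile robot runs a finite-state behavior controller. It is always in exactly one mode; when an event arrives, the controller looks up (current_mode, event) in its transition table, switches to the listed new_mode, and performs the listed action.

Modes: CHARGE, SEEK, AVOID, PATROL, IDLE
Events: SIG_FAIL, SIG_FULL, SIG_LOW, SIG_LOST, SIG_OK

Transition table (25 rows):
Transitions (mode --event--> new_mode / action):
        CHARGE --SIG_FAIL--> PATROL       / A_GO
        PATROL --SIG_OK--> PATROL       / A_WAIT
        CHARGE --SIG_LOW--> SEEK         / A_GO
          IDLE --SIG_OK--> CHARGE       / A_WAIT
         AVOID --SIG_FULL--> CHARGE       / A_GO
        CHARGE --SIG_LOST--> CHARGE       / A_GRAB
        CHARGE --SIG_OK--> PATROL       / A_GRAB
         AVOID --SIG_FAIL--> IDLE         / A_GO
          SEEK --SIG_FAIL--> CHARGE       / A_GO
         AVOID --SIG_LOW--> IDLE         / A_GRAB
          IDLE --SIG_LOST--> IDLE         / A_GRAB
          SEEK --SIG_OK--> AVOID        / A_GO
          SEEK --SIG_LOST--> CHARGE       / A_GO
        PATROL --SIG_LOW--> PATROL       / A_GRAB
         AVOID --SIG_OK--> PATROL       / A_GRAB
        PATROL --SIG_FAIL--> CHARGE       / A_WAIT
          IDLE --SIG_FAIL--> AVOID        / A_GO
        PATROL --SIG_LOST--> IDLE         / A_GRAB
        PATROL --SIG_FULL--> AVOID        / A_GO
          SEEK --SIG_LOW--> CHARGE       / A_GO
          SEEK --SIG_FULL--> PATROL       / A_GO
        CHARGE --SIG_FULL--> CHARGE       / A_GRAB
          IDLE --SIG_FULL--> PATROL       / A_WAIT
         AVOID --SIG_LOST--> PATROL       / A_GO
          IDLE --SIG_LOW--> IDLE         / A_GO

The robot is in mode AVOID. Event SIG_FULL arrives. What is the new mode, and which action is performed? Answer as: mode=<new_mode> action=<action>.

current mode = AVOID; filter table to that mode:
  (AVOID, SIG_FULL) → (CHARGE, A_GO)  ← event matches
  (AVOID, SIG_FAIL) → (IDLE, A_GO)
  (AVOID, SIG_LOW) → (IDLE, A_GRAB)
  (AVOID, SIG_OK) → (PATROL, A_GRAB)
  (AVOID, SIG_LOST) → (PATROL, A_GO)
event = SIG_FULL selects (CHARGE, A_GO)

mode=CHARGE action=A_GO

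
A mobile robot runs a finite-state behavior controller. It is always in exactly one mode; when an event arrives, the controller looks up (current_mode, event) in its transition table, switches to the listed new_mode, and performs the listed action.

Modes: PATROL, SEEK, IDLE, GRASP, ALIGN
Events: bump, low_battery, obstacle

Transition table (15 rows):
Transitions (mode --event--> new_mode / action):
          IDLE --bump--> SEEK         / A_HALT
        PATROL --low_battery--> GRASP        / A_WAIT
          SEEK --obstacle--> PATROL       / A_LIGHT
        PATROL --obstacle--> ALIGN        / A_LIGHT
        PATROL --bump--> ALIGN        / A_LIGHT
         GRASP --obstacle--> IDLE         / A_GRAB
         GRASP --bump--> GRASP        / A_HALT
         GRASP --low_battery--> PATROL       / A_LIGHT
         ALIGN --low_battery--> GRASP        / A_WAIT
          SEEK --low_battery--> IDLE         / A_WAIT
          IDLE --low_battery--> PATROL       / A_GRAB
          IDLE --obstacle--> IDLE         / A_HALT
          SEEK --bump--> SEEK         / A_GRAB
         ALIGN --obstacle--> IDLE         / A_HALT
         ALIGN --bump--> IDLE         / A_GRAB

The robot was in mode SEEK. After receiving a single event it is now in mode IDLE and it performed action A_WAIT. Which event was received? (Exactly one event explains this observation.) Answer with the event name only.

try bump: (SEEK, bump) → (SEEK, A_GRAB)
try low_battery: (SEEK, low_battery) → (IDLE, A_WAIT)  ← matches
try obstacle: (SEEK, obstacle) → (PATROL, A_LIGHT)

low_battery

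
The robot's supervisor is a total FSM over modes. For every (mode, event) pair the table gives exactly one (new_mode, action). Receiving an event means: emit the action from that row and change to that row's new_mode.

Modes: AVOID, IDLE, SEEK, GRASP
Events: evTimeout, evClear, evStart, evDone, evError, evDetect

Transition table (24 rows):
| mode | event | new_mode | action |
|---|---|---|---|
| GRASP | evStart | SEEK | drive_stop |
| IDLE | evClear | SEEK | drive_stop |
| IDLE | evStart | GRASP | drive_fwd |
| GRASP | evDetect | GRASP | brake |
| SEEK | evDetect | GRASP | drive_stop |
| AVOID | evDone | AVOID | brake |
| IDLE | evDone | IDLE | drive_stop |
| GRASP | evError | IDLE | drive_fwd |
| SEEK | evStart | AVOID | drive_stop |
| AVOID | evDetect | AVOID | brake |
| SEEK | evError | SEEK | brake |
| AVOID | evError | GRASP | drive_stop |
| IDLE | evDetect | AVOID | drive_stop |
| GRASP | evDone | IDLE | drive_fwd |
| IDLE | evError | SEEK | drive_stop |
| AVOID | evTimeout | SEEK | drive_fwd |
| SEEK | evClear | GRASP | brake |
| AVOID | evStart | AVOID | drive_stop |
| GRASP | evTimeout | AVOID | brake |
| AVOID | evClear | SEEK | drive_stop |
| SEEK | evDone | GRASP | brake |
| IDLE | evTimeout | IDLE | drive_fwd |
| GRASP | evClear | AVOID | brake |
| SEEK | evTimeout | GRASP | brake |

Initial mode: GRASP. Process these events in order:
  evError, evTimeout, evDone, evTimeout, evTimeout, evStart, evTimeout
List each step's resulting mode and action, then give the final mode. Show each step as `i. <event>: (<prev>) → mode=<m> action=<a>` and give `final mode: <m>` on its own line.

final mode: AVOID

1. evError: (GRASP) → mode=IDLE action=drive_fwd
2. evTimeout: (IDLE) → mode=IDLE action=drive_fwd
3. evDone: (IDLE) → mode=IDLE action=drive_stop
4. evTimeout: (IDLE) → mode=IDLE action=drive_fwd
5. evTimeout: (IDLE) → mode=IDLE action=drive_fwd
6. evStart: (IDLE) → mode=GRASP action=drive_fwd
7. evTimeout: (GRASP) → mode=AVOID action=brake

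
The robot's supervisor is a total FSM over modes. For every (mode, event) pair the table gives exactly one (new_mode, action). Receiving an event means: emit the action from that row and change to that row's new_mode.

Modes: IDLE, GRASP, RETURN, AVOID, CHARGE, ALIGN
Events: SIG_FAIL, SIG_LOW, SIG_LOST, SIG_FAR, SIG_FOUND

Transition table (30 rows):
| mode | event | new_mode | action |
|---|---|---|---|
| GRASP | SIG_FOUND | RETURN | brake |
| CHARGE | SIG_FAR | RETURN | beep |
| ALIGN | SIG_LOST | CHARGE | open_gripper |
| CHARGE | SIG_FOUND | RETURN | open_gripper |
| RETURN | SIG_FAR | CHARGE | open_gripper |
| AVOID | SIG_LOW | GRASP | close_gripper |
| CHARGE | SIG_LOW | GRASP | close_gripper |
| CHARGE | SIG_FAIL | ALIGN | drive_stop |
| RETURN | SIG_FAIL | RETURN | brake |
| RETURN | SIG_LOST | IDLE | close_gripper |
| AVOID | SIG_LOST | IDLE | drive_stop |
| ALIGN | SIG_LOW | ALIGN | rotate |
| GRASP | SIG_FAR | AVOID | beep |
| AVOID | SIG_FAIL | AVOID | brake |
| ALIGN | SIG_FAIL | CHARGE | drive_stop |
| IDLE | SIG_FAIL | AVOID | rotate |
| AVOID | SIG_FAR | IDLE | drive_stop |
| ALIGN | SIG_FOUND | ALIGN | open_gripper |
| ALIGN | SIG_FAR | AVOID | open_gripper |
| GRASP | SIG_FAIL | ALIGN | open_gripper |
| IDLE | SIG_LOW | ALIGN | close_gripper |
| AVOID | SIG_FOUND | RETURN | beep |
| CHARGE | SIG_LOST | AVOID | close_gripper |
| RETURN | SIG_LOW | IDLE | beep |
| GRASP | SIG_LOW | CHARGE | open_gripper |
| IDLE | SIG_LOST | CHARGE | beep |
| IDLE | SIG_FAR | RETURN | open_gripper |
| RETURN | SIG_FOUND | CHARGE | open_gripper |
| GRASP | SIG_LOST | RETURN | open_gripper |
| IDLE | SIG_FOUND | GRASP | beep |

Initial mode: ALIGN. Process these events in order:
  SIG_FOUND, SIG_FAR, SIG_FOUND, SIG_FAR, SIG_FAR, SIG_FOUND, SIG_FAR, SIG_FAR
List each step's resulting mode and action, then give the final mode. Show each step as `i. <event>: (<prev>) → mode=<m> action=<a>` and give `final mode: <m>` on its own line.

final mode: CHARGE

1. SIG_FOUND: (ALIGN) → mode=ALIGN action=open_gripper
2. SIG_FAR: (ALIGN) → mode=AVOID action=open_gripper
3. SIG_FOUND: (AVOID) → mode=RETURN action=beep
4. SIG_FAR: (RETURN) → mode=CHARGE action=open_gripper
5. SIG_FAR: (CHARGE) → mode=RETURN action=beep
6. SIG_FOUND: (RETURN) → mode=CHARGE action=open_gripper
7. SIG_FAR: (CHARGE) → mode=RETURN action=beep
8. SIG_FAR: (RETURN) → mode=CHARGE action=open_gripper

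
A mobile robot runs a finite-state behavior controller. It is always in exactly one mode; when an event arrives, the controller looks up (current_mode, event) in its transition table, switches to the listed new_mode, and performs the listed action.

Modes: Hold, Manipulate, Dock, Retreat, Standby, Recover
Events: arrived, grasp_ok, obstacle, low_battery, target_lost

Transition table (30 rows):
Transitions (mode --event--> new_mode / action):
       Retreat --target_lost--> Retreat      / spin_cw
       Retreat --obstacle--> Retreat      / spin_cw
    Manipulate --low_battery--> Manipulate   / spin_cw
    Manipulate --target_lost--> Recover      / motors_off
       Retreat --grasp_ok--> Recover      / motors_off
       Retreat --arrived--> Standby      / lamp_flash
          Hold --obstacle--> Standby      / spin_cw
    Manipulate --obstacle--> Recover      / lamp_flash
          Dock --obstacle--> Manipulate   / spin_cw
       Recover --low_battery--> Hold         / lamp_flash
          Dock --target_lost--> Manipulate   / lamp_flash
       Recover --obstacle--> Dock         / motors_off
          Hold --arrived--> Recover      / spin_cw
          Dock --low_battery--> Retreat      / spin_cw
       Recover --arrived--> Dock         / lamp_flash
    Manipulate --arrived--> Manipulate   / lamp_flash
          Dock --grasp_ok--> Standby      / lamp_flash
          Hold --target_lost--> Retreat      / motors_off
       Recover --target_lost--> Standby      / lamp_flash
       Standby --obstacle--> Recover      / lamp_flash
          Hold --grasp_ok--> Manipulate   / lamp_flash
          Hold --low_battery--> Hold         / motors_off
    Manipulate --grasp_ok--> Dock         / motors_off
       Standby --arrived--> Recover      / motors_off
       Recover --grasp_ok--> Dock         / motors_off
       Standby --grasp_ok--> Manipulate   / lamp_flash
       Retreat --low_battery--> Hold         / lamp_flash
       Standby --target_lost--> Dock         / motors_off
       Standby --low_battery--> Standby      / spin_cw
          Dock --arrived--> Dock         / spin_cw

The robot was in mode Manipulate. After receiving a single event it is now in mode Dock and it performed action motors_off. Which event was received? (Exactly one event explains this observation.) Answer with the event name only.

try arrived: (Manipulate, arrived) → (Manipulate, lamp_flash)
try grasp_ok: (Manipulate, grasp_ok) → (Dock, motors_off)  ← matches
try obstacle: (Manipulate, obstacle) → (Recover, lamp_flash)
try low_battery: (Manipulate, low_battery) → (Manipulate, spin_cw)
try target_lost: (Manipulate, target_lost) → (Recover, motors_off)

grasp_ok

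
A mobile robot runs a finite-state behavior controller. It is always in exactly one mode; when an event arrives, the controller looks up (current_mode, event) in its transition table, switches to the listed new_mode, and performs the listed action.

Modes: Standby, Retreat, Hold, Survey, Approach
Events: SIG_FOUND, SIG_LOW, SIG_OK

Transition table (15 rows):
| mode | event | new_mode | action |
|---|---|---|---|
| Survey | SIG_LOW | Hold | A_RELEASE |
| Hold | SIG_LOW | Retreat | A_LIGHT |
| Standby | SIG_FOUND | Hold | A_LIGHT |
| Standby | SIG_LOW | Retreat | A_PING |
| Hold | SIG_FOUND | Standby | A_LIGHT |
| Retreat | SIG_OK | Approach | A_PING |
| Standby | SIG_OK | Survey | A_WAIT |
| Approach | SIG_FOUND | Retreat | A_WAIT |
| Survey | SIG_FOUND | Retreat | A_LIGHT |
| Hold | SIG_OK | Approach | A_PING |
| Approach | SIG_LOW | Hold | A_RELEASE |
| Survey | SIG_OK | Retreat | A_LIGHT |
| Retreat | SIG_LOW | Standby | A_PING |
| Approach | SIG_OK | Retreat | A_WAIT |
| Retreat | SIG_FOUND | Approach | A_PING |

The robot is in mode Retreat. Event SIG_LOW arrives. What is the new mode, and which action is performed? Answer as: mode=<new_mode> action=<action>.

mode=Standby action=A_PING

current mode = Retreat; filter table to that mode:
  (Retreat, SIG_OK) → (Approach, A_PING)
  (Retreat, SIG_LOW) → (Standby, A_PING)  ← event matches
  (Retreat, SIG_FOUND) → (Approach, A_PING)
event = SIG_LOW selects (Standby, A_PING)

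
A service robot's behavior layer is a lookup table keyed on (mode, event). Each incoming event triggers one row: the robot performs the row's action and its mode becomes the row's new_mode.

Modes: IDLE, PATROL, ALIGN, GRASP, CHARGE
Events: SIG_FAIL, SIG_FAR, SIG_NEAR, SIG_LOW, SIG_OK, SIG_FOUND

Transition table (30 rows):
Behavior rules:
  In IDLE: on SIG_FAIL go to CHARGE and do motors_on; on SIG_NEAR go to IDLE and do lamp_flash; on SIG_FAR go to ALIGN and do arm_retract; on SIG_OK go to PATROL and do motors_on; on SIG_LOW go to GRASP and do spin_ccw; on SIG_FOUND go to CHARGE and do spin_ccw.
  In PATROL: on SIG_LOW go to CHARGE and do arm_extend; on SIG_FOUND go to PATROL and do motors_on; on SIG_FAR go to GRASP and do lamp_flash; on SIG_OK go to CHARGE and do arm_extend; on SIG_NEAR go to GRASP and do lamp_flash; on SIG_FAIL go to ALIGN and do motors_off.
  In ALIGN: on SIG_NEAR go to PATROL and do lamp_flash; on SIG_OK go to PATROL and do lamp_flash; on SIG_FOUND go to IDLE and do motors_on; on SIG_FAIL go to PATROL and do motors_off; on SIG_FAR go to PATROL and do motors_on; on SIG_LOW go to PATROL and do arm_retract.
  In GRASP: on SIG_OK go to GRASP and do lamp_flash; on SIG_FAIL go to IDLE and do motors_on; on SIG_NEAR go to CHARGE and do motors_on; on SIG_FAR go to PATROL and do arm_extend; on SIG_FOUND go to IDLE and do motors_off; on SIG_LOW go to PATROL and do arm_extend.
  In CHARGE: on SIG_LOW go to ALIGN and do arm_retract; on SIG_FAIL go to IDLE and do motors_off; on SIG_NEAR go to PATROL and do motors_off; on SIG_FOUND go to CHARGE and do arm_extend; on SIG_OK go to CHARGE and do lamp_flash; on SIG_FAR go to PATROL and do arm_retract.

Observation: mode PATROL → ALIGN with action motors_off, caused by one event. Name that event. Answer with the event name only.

SIG_FAIL

try SIG_FAIL: (PATROL, SIG_FAIL) → (ALIGN, motors_off)  ← matches
try SIG_FAR: (PATROL, SIG_FAR) → (GRASP, lamp_flash)
try SIG_NEAR: (PATROL, SIG_NEAR) → (GRASP, lamp_flash)
try SIG_LOW: (PATROL, SIG_LOW) → (CHARGE, arm_extend)
try SIG_OK: (PATROL, SIG_OK) → (CHARGE, arm_extend)
try SIG_FOUND: (PATROL, SIG_FOUND) → (PATROL, motors_on)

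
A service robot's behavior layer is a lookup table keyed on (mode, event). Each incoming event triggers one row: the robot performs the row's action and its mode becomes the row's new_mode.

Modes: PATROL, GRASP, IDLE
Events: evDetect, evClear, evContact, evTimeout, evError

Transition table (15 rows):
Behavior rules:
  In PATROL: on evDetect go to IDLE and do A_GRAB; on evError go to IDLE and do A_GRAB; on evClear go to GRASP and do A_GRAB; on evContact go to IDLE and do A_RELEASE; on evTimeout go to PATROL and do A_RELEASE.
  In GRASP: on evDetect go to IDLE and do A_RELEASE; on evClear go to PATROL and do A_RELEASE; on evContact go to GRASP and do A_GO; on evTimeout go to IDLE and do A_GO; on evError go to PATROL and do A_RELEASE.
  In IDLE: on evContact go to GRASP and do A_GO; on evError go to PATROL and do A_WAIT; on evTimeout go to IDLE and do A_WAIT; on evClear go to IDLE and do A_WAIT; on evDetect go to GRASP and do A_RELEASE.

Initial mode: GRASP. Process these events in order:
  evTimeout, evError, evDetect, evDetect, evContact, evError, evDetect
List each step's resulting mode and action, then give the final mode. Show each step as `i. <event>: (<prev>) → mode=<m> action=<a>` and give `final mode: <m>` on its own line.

1. evTimeout: (GRASP) → mode=IDLE action=A_GO
2. evError: (IDLE) → mode=PATROL action=A_WAIT
3. evDetect: (PATROL) → mode=IDLE action=A_GRAB
4. evDetect: (IDLE) → mode=GRASP action=A_RELEASE
5. evContact: (GRASP) → mode=GRASP action=A_GO
6. evError: (GRASP) → mode=PATROL action=A_RELEASE
7. evDetect: (PATROL) → mode=IDLE action=A_GRAB

final mode: IDLE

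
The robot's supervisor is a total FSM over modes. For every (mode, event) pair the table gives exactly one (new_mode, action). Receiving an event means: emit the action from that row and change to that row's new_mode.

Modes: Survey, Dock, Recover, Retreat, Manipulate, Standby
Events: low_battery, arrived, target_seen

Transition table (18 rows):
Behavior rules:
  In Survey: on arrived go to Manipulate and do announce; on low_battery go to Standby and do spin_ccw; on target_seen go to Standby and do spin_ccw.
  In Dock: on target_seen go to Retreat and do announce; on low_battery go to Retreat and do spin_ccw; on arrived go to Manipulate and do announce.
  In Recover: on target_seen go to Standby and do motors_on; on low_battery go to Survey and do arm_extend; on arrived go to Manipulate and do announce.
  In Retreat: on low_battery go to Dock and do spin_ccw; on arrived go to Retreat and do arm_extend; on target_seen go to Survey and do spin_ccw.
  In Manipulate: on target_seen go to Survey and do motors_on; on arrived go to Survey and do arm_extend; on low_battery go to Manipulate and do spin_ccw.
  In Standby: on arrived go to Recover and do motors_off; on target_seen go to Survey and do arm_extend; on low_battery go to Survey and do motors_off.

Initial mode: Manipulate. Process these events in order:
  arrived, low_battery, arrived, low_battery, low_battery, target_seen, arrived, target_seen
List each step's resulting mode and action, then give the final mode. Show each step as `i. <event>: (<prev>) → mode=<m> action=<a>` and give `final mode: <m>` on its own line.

1. arrived: (Manipulate) → mode=Survey action=arm_extend
2. low_battery: (Survey) → mode=Standby action=spin_ccw
3. arrived: (Standby) → mode=Recover action=motors_off
4. low_battery: (Recover) → mode=Survey action=arm_extend
5. low_battery: (Survey) → mode=Standby action=spin_ccw
6. target_seen: (Standby) → mode=Survey action=arm_extend
7. arrived: (Survey) → mode=Manipulate action=announce
8. target_seen: (Manipulate) → mode=Survey action=motors_on

final mode: Survey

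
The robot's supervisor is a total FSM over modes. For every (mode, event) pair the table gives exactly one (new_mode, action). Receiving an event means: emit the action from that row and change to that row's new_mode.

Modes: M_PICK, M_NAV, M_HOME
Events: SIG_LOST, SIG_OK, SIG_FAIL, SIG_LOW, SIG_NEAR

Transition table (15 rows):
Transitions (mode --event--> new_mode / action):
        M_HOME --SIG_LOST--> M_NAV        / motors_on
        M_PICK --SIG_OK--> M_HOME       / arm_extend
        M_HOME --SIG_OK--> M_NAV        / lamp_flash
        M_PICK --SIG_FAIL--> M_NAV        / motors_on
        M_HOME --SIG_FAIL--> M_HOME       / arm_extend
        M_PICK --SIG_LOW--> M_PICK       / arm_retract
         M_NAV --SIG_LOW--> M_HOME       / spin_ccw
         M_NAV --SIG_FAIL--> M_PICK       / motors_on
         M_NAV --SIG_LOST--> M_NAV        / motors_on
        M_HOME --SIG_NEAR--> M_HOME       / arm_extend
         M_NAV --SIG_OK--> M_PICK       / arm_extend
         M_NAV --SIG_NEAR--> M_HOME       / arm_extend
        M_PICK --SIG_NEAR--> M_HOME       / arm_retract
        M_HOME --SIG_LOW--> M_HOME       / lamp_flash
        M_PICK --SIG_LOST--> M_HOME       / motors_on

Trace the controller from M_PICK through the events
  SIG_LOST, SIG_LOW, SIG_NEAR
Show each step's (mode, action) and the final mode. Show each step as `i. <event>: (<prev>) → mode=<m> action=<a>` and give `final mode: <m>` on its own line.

final mode: M_HOME

1. SIG_LOST: (M_PICK) → mode=M_HOME action=motors_on
2. SIG_LOW: (M_HOME) → mode=M_HOME action=lamp_flash
3. SIG_NEAR: (M_HOME) → mode=M_HOME action=arm_extend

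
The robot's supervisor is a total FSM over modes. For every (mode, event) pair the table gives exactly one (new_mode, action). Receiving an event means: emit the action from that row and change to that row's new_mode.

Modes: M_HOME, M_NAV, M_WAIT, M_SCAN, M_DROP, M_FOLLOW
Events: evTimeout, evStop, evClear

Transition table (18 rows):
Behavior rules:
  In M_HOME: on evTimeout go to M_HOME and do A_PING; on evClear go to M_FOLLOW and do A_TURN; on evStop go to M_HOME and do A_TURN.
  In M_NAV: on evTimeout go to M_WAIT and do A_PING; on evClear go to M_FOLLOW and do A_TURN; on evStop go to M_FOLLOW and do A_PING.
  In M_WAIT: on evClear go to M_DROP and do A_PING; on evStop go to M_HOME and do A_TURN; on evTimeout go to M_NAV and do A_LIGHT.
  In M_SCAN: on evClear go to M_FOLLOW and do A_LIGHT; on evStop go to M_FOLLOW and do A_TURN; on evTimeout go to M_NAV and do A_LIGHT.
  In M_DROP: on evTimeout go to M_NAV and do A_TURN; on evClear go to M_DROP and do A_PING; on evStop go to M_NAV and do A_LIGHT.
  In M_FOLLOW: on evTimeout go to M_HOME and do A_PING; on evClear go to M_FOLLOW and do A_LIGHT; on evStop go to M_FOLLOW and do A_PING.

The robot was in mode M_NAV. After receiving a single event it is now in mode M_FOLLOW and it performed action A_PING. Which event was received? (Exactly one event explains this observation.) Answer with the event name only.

evStop

try evTimeout: (M_NAV, evTimeout) → (M_WAIT, A_PING)
try evStop: (M_NAV, evStop) → (M_FOLLOW, A_PING)  ← matches
try evClear: (M_NAV, evClear) → (M_FOLLOW, A_TURN)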